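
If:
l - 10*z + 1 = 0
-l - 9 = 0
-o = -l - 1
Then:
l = -9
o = -8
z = -4/5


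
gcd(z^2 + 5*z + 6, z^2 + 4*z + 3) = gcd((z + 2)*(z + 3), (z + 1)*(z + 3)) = z + 3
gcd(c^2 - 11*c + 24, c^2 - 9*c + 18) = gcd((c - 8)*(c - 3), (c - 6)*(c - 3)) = c - 3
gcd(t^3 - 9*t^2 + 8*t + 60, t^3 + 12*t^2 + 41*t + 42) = t + 2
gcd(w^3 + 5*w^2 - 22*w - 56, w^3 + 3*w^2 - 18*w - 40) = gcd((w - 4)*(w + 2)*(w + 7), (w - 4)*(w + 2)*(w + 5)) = w^2 - 2*w - 8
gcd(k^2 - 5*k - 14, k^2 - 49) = k - 7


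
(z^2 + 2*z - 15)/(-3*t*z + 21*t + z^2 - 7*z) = (-z^2 - 2*z + 15)/(3*t*z - 21*t - z^2 + 7*z)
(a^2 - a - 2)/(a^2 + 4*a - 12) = (a + 1)/(a + 6)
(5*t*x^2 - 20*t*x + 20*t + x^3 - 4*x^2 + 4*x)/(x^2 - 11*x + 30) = (5*t*x^2 - 20*t*x + 20*t + x^3 - 4*x^2 + 4*x)/(x^2 - 11*x + 30)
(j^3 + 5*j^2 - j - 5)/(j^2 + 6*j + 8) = (j^3 + 5*j^2 - j - 5)/(j^2 + 6*j + 8)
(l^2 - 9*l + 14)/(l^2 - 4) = (l - 7)/(l + 2)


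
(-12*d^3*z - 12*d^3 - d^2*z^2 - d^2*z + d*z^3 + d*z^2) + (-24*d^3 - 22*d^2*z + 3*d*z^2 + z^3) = -12*d^3*z - 36*d^3 - d^2*z^2 - 23*d^2*z + d*z^3 + 4*d*z^2 + z^3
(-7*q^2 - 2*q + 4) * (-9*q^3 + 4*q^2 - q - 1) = 63*q^5 - 10*q^4 - 37*q^3 + 25*q^2 - 2*q - 4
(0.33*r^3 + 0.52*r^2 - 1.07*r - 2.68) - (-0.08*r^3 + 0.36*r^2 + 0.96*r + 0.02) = 0.41*r^3 + 0.16*r^2 - 2.03*r - 2.7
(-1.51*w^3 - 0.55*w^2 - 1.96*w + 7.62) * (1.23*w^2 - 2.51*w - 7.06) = -1.8573*w^5 + 3.1136*w^4 + 9.6303*w^3 + 18.1752*w^2 - 5.2886*w - 53.7972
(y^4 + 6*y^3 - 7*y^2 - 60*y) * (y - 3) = y^5 + 3*y^4 - 25*y^3 - 39*y^2 + 180*y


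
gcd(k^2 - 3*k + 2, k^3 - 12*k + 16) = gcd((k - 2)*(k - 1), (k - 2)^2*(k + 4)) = k - 2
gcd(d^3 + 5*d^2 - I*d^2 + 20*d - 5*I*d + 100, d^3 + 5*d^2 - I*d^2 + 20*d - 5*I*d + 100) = d^3 + d^2*(5 - I) + d*(20 - 5*I) + 100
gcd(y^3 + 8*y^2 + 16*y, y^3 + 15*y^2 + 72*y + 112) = y^2 + 8*y + 16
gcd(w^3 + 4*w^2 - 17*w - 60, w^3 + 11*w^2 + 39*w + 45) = w^2 + 8*w + 15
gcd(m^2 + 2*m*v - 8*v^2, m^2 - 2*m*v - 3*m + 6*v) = -m + 2*v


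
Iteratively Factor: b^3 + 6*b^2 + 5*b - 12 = (b - 1)*(b^2 + 7*b + 12) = (b - 1)*(b + 3)*(b + 4)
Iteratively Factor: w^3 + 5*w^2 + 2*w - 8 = (w + 2)*(w^2 + 3*w - 4) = (w - 1)*(w + 2)*(w + 4)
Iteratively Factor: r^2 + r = (r + 1)*(r)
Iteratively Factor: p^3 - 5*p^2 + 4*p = (p - 4)*(p^2 - p) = (p - 4)*(p - 1)*(p)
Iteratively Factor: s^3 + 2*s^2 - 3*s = (s + 3)*(s^2 - s) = s*(s + 3)*(s - 1)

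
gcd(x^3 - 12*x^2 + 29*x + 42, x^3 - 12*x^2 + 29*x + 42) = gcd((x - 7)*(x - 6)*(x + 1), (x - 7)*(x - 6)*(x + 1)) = x^3 - 12*x^2 + 29*x + 42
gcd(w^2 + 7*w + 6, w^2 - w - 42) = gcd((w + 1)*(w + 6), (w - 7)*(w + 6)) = w + 6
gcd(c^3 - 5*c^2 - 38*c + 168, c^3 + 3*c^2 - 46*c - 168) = c^2 - c - 42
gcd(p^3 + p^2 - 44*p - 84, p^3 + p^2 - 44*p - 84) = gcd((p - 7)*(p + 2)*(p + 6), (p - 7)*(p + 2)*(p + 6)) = p^3 + p^2 - 44*p - 84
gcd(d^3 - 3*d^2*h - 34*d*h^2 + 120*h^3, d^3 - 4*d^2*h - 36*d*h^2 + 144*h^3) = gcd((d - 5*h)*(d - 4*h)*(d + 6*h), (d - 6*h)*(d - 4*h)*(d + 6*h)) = d^2 + 2*d*h - 24*h^2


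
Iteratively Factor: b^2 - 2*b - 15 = (b + 3)*(b - 5)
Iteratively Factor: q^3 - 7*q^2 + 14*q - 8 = (q - 2)*(q^2 - 5*q + 4) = (q - 4)*(q - 2)*(q - 1)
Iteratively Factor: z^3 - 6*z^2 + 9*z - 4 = (z - 4)*(z^2 - 2*z + 1) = (z - 4)*(z - 1)*(z - 1)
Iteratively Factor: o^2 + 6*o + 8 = (o + 2)*(o + 4)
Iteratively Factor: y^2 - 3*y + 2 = (y - 2)*(y - 1)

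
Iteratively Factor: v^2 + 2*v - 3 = (v - 1)*(v + 3)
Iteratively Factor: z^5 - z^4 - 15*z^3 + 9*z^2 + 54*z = (z + 2)*(z^4 - 3*z^3 - 9*z^2 + 27*z) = (z + 2)*(z + 3)*(z^3 - 6*z^2 + 9*z) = z*(z + 2)*(z + 3)*(z^2 - 6*z + 9) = z*(z - 3)*(z + 2)*(z + 3)*(z - 3)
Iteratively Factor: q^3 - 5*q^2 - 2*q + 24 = (q - 3)*(q^2 - 2*q - 8) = (q - 4)*(q - 3)*(q + 2)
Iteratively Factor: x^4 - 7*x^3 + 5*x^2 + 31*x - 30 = (x + 2)*(x^3 - 9*x^2 + 23*x - 15) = (x - 3)*(x + 2)*(x^2 - 6*x + 5) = (x - 3)*(x - 1)*(x + 2)*(x - 5)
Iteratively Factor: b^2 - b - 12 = (b - 4)*(b + 3)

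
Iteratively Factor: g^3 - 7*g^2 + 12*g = (g)*(g^2 - 7*g + 12) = g*(g - 4)*(g - 3)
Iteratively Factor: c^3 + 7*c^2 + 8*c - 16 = (c - 1)*(c^2 + 8*c + 16) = (c - 1)*(c + 4)*(c + 4)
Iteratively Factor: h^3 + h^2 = (h + 1)*(h^2) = h*(h + 1)*(h)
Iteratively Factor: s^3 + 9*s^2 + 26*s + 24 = (s + 4)*(s^2 + 5*s + 6) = (s + 2)*(s + 4)*(s + 3)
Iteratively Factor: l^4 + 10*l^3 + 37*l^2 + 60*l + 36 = (l + 2)*(l^3 + 8*l^2 + 21*l + 18) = (l + 2)*(l + 3)*(l^2 + 5*l + 6) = (l + 2)^2*(l + 3)*(l + 3)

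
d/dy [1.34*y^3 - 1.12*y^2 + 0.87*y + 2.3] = 4.02*y^2 - 2.24*y + 0.87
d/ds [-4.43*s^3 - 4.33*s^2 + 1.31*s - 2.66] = -13.29*s^2 - 8.66*s + 1.31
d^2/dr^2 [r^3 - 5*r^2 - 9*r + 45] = 6*r - 10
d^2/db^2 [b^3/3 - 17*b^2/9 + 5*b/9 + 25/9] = 2*b - 34/9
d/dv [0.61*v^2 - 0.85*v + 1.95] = 1.22*v - 0.85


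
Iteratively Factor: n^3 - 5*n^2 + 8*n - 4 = (n - 1)*(n^2 - 4*n + 4) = (n - 2)*(n - 1)*(n - 2)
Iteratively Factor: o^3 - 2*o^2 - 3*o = (o)*(o^2 - 2*o - 3) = o*(o - 3)*(o + 1)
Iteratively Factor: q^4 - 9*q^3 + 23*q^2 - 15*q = (q)*(q^3 - 9*q^2 + 23*q - 15) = q*(q - 3)*(q^2 - 6*q + 5) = q*(q - 5)*(q - 3)*(q - 1)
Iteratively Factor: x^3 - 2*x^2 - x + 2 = (x - 2)*(x^2 - 1) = (x - 2)*(x - 1)*(x + 1)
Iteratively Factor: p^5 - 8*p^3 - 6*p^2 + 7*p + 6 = (p + 2)*(p^4 - 2*p^3 - 4*p^2 + 2*p + 3) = (p + 1)*(p + 2)*(p^3 - 3*p^2 - p + 3) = (p + 1)^2*(p + 2)*(p^2 - 4*p + 3) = (p - 3)*(p + 1)^2*(p + 2)*(p - 1)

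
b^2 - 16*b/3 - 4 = (b - 6)*(b + 2/3)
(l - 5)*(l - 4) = l^2 - 9*l + 20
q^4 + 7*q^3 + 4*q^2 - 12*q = q*(q - 1)*(q + 2)*(q + 6)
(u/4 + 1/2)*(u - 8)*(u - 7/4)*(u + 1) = u^4/4 - 27*u^3/16 - 53*u^2/16 + 45*u/8 + 7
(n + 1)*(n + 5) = n^2 + 6*n + 5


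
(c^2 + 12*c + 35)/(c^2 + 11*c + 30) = (c + 7)/(c + 6)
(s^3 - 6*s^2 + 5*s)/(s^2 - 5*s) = s - 1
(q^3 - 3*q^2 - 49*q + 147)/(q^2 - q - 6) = (q^2 - 49)/(q + 2)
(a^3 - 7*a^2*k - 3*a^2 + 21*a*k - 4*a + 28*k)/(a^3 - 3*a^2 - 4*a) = (a - 7*k)/a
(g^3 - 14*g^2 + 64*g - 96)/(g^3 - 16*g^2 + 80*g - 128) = (g - 6)/(g - 8)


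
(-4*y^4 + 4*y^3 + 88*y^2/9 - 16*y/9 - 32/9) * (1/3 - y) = 4*y^5 - 16*y^4/3 - 76*y^3/9 + 136*y^2/27 + 80*y/27 - 32/27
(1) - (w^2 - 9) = 10 - w^2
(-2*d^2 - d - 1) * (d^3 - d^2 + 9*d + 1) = -2*d^5 + d^4 - 18*d^3 - 10*d^2 - 10*d - 1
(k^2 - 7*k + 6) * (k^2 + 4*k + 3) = k^4 - 3*k^3 - 19*k^2 + 3*k + 18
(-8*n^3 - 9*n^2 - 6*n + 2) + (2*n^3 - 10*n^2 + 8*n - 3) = -6*n^3 - 19*n^2 + 2*n - 1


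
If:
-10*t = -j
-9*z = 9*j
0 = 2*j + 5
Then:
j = -5/2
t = -1/4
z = 5/2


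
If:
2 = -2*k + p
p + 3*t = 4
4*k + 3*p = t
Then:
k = -1/2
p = 1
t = 1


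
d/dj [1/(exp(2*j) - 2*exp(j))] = 2*(1 - exp(j))*exp(-j)/(exp(j) - 2)^2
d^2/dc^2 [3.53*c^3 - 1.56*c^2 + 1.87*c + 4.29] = 21.18*c - 3.12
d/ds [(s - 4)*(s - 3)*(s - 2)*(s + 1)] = 4*s^3 - 24*s^2 + 34*s + 2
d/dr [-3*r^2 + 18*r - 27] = 18 - 6*r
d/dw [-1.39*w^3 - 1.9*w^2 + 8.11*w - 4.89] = -4.17*w^2 - 3.8*w + 8.11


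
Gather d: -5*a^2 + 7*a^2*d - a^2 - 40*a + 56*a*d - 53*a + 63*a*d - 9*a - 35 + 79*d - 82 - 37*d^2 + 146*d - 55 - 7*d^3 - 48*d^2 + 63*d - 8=-6*a^2 - 102*a - 7*d^3 - 85*d^2 + d*(7*a^2 + 119*a + 288) - 180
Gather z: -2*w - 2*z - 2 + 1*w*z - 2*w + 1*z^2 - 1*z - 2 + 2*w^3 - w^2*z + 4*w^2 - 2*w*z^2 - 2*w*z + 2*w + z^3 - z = 2*w^3 + 4*w^2 - 2*w + z^3 + z^2*(1 - 2*w) + z*(-w^2 - w - 4) - 4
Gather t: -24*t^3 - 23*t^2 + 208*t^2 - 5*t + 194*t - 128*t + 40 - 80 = -24*t^3 + 185*t^2 + 61*t - 40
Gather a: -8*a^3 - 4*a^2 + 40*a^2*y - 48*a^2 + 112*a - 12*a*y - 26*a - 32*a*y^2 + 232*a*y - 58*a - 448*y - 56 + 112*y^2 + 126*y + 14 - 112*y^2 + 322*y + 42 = -8*a^3 + a^2*(40*y - 52) + a*(-32*y^2 + 220*y + 28)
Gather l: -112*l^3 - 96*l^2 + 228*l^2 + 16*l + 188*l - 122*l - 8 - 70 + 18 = -112*l^3 + 132*l^2 + 82*l - 60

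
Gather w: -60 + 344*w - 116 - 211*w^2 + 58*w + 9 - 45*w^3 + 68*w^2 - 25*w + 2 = -45*w^3 - 143*w^2 + 377*w - 165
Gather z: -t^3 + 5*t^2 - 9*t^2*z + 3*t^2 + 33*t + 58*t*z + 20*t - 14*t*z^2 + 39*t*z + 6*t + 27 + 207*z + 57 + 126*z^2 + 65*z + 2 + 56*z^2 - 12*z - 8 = -t^3 + 8*t^2 + 59*t + z^2*(182 - 14*t) + z*(-9*t^2 + 97*t + 260) + 78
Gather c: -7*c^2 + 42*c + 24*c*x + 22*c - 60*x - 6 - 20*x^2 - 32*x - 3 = -7*c^2 + c*(24*x + 64) - 20*x^2 - 92*x - 9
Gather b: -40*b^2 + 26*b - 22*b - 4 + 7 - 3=-40*b^2 + 4*b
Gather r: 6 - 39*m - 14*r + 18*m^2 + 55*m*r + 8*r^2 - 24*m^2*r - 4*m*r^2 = 18*m^2 - 39*m + r^2*(8 - 4*m) + r*(-24*m^2 + 55*m - 14) + 6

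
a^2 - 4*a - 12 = (a - 6)*(a + 2)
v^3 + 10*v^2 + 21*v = v*(v + 3)*(v + 7)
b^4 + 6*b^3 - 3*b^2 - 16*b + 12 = (b - 1)^2*(b + 2)*(b + 6)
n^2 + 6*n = n*(n + 6)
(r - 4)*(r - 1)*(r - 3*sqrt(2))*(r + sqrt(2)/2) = r^4 - 5*r^3 - 5*sqrt(2)*r^3/2 + r^2 + 25*sqrt(2)*r^2/2 - 10*sqrt(2)*r + 15*r - 12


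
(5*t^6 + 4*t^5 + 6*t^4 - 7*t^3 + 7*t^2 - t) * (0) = 0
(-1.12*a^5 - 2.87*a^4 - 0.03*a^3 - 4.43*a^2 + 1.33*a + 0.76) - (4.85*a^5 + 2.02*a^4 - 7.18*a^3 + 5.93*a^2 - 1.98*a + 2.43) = -5.97*a^5 - 4.89*a^4 + 7.15*a^3 - 10.36*a^2 + 3.31*a - 1.67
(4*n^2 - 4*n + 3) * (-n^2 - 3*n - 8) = -4*n^4 - 8*n^3 - 23*n^2 + 23*n - 24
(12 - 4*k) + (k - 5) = 7 - 3*k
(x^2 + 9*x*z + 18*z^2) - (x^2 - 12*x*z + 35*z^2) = 21*x*z - 17*z^2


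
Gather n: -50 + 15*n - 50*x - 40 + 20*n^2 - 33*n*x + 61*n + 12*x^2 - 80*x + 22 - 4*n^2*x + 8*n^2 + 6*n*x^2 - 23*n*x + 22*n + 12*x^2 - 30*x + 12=n^2*(28 - 4*x) + n*(6*x^2 - 56*x + 98) + 24*x^2 - 160*x - 56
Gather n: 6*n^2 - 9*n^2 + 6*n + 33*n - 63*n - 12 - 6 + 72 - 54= -3*n^2 - 24*n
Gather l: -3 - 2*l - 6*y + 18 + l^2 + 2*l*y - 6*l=l^2 + l*(2*y - 8) - 6*y + 15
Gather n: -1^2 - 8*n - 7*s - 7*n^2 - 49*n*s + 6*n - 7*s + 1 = -7*n^2 + n*(-49*s - 2) - 14*s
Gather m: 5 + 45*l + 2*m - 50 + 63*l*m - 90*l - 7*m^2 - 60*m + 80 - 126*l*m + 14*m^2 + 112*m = -45*l + 7*m^2 + m*(54 - 63*l) + 35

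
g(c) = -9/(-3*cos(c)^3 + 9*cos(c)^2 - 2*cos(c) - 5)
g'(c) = -9*(-9*sin(c)*cos(c)^2 + 18*sin(c)*cos(c) - 2*sin(c))/(-3*cos(c)^3 + 9*cos(c)^2 - 2*cos(c) - 5)^2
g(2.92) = -1.08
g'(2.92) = 0.81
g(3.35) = -1.07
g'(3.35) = -0.75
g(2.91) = -1.09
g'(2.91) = 0.85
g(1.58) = 1.81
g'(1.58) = 0.79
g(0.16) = 8.26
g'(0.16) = -8.46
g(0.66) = 3.69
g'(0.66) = -6.11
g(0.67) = 3.62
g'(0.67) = -5.96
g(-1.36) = 1.78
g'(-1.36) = 0.47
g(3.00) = -1.03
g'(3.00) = 0.48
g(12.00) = 4.32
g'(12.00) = 7.56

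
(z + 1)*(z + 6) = z^2 + 7*z + 6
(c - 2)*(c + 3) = c^2 + c - 6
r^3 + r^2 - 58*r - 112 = (r - 8)*(r + 2)*(r + 7)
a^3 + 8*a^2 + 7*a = a*(a + 1)*(a + 7)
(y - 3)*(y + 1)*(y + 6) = y^3 + 4*y^2 - 15*y - 18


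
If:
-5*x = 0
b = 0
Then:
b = 0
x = 0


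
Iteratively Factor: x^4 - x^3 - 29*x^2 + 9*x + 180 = (x + 4)*(x^3 - 5*x^2 - 9*x + 45) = (x - 5)*(x + 4)*(x^2 - 9) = (x - 5)*(x + 3)*(x + 4)*(x - 3)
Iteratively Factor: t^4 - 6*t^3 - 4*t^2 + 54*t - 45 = (t - 5)*(t^3 - t^2 - 9*t + 9) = (t - 5)*(t - 1)*(t^2 - 9) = (t - 5)*(t - 3)*(t - 1)*(t + 3)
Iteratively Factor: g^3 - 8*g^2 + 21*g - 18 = (g - 3)*(g^2 - 5*g + 6) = (g - 3)*(g - 2)*(g - 3)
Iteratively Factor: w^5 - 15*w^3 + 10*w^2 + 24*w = (w + 1)*(w^4 - w^3 - 14*w^2 + 24*w) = (w - 2)*(w + 1)*(w^3 + w^2 - 12*w) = (w - 3)*(w - 2)*(w + 1)*(w^2 + 4*w) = w*(w - 3)*(w - 2)*(w + 1)*(w + 4)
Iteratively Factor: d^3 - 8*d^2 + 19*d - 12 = (d - 1)*(d^2 - 7*d + 12) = (d - 4)*(d - 1)*(d - 3)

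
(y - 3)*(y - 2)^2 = y^3 - 7*y^2 + 16*y - 12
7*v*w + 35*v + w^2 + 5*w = (7*v + w)*(w + 5)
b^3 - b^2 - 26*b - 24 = (b - 6)*(b + 1)*(b + 4)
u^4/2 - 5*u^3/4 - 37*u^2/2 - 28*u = u*(u/2 + 1)*(u - 8)*(u + 7/2)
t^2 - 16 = (t - 4)*(t + 4)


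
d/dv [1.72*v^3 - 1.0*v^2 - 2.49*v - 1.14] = 5.16*v^2 - 2.0*v - 2.49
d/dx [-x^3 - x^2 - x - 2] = -3*x^2 - 2*x - 1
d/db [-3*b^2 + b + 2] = 1 - 6*b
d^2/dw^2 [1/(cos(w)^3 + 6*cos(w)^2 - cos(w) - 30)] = ((-cos(w) + 48*cos(2*w) + 9*cos(3*w))*(cos(w)^3 + 6*cos(w)^2 - cos(w) - 30)/4 + 2*(3*cos(w)^2 + 12*cos(w) - 1)^2*sin(w)^2)/(cos(w)^3 + 6*cos(w)^2 - cos(w) - 30)^3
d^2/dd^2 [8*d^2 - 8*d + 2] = 16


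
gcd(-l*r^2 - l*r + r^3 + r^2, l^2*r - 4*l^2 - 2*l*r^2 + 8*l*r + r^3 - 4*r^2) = -l + r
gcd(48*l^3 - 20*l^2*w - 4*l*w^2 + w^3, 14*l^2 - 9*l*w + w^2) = -2*l + w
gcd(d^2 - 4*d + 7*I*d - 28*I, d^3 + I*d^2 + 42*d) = d + 7*I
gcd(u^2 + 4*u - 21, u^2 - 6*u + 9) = u - 3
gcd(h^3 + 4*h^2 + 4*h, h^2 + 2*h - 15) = 1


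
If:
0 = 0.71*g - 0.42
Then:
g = 0.59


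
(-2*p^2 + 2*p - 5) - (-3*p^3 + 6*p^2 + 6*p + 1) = 3*p^3 - 8*p^2 - 4*p - 6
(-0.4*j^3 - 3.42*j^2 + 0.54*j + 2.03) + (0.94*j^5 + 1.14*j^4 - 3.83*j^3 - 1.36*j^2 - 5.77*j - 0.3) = 0.94*j^5 + 1.14*j^4 - 4.23*j^3 - 4.78*j^2 - 5.23*j + 1.73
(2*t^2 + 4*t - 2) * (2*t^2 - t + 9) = 4*t^4 + 6*t^3 + 10*t^2 + 38*t - 18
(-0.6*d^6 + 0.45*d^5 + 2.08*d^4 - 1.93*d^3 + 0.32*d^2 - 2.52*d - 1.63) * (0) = 0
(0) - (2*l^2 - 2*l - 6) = -2*l^2 + 2*l + 6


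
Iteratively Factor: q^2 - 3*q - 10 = (q + 2)*(q - 5)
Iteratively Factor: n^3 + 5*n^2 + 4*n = (n + 1)*(n^2 + 4*n) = n*(n + 1)*(n + 4)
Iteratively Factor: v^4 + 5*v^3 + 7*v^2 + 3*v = (v + 1)*(v^3 + 4*v^2 + 3*v) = (v + 1)*(v + 3)*(v^2 + v) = (v + 1)^2*(v + 3)*(v)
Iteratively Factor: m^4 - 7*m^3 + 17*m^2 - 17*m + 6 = (m - 3)*(m^3 - 4*m^2 + 5*m - 2) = (m - 3)*(m - 2)*(m^2 - 2*m + 1) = (m - 3)*(m - 2)*(m - 1)*(m - 1)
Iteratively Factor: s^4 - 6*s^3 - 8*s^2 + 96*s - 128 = (s + 4)*(s^3 - 10*s^2 + 32*s - 32) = (s - 2)*(s + 4)*(s^2 - 8*s + 16) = (s - 4)*(s - 2)*(s + 4)*(s - 4)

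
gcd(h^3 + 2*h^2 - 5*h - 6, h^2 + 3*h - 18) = 1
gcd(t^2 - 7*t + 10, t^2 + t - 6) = t - 2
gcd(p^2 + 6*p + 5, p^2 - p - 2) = p + 1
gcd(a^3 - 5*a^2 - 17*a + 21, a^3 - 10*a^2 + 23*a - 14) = a^2 - 8*a + 7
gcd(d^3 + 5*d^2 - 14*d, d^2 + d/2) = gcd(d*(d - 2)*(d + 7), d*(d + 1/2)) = d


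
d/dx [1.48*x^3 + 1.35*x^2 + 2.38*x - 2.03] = 4.44*x^2 + 2.7*x + 2.38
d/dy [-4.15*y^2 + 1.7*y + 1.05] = 1.7 - 8.3*y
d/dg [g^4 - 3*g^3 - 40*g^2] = g*(4*g^2 - 9*g - 80)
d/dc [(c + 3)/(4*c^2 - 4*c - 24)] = (c^2 - c - (c + 3)*(2*c - 1) - 6)/(4*(-c^2 + c + 6)^2)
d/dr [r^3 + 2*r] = 3*r^2 + 2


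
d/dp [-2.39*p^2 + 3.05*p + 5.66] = 3.05 - 4.78*p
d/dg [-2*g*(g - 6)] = 12 - 4*g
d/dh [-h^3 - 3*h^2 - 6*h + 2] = -3*h^2 - 6*h - 6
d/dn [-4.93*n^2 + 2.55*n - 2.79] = 2.55 - 9.86*n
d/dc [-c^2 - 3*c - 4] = -2*c - 3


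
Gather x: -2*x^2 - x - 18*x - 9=-2*x^2 - 19*x - 9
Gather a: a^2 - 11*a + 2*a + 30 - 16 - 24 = a^2 - 9*a - 10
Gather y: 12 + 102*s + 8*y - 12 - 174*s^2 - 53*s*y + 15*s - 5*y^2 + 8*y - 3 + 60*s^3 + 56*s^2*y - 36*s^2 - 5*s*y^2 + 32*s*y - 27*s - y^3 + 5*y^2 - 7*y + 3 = 60*s^3 - 210*s^2 - 5*s*y^2 + 90*s - y^3 + y*(56*s^2 - 21*s + 9)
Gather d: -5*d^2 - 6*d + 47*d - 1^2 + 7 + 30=-5*d^2 + 41*d + 36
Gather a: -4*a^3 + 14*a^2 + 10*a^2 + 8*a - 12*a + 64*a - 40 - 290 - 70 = -4*a^3 + 24*a^2 + 60*a - 400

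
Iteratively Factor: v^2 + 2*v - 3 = (v + 3)*(v - 1)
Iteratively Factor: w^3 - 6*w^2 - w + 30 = (w + 2)*(w^2 - 8*w + 15) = (w - 5)*(w + 2)*(w - 3)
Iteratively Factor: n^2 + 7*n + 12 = (n + 4)*(n + 3)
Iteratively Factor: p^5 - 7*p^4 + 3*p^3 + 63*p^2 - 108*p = (p - 3)*(p^4 - 4*p^3 - 9*p^2 + 36*p) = (p - 4)*(p - 3)*(p^3 - 9*p) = (p - 4)*(p - 3)^2*(p^2 + 3*p) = (p - 4)*(p - 3)^2*(p + 3)*(p)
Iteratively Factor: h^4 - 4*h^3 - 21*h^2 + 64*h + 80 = (h - 5)*(h^3 + h^2 - 16*h - 16) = (h - 5)*(h + 1)*(h^2 - 16) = (h - 5)*(h - 4)*(h + 1)*(h + 4)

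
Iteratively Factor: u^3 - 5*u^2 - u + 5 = (u - 1)*(u^2 - 4*u - 5) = (u - 5)*(u - 1)*(u + 1)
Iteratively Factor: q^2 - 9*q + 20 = (q - 4)*(q - 5)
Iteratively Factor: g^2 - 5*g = (g)*(g - 5)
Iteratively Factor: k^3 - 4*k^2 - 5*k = (k + 1)*(k^2 - 5*k) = k*(k + 1)*(k - 5)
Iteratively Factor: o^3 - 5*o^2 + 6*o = (o - 3)*(o^2 - 2*o) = o*(o - 3)*(o - 2)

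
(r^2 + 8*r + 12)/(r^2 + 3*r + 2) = (r + 6)/(r + 1)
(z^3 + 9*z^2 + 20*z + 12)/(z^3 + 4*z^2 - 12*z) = (z^2 + 3*z + 2)/(z*(z - 2))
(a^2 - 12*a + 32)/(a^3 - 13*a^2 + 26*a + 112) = (a - 4)/(a^2 - 5*a - 14)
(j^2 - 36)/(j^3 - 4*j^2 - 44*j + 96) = (j - 6)/(j^2 - 10*j + 16)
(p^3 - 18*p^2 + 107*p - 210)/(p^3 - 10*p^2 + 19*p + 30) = (p - 7)/(p + 1)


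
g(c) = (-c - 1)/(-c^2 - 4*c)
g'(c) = (-c - 1)*(2*c + 4)/(-c^2 - 4*c)^2 - 1/(-c^2 - 4*c)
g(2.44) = 0.22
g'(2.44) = -0.06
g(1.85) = 0.26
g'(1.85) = -0.09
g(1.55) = 0.30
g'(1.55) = -0.13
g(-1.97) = 0.24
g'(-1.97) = -0.25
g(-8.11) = -0.21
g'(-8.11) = -0.05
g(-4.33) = -2.33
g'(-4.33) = -6.90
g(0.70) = 0.52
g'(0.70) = -0.54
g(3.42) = 0.17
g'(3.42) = -0.03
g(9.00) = 0.09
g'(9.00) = -0.00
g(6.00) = 0.12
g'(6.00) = -0.01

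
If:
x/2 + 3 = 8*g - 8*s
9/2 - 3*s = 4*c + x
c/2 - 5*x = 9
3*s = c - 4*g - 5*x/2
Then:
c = 270/247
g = 8649/9880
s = 1497/2470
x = -2088/1235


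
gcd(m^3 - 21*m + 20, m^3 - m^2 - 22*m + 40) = m^2 + m - 20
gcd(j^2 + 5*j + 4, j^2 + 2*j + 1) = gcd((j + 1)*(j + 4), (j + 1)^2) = j + 1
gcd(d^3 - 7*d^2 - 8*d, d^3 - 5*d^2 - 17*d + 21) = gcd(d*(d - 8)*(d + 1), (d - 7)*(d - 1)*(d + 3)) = 1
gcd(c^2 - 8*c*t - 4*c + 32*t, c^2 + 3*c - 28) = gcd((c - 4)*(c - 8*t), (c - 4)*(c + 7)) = c - 4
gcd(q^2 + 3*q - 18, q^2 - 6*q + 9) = q - 3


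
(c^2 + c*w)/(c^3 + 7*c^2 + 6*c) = (c + w)/(c^2 + 7*c + 6)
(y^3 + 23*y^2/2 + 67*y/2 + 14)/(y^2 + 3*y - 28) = (y^2 + 9*y/2 + 2)/(y - 4)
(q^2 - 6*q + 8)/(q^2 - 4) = (q - 4)/(q + 2)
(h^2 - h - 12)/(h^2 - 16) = (h + 3)/(h + 4)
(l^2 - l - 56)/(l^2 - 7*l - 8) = (l + 7)/(l + 1)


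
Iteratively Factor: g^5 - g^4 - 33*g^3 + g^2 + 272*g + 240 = (g - 5)*(g^4 + 4*g^3 - 13*g^2 - 64*g - 48) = (g - 5)*(g - 4)*(g^3 + 8*g^2 + 19*g + 12) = (g - 5)*(g - 4)*(g + 3)*(g^2 + 5*g + 4) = (g - 5)*(g - 4)*(g + 3)*(g + 4)*(g + 1)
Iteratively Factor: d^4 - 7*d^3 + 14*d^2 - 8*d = (d)*(d^3 - 7*d^2 + 14*d - 8) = d*(d - 4)*(d^2 - 3*d + 2) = d*(d - 4)*(d - 2)*(d - 1)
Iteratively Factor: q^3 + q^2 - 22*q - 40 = (q + 2)*(q^2 - q - 20) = (q + 2)*(q + 4)*(q - 5)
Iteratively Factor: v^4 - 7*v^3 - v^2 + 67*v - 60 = (v - 1)*(v^3 - 6*v^2 - 7*v + 60) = (v - 5)*(v - 1)*(v^2 - v - 12) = (v - 5)*(v - 4)*(v - 1)*(v + 3)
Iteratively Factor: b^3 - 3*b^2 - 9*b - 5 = (b + 1)*(b^2 - 4*b - 5) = (b + 1)^2*(b - 5)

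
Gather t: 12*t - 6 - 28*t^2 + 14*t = -28*t^2 + 26*t - 6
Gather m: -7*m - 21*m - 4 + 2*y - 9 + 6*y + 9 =-28*m + 8*y - 4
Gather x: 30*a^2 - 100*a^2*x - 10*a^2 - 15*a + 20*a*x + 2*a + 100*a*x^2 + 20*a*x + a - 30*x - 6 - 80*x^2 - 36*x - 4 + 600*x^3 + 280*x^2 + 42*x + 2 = 20*a^2 - 12*a + 600*x^3 + x^2*(100*a + 200) + x*(-100*a^2 + 40*a - 24) - 8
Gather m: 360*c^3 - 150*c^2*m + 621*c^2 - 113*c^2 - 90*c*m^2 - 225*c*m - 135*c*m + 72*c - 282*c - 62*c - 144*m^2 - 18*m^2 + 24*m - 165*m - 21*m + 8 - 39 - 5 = 360*c^3 + 508*c^2 - 272*c + m^2*(-90*c - 162) + m*(-150*c^2 - 360*c - 162) - 36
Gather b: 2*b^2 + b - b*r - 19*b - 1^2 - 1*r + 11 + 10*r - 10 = 2*b^2 + b*(-r - 18) + 9*r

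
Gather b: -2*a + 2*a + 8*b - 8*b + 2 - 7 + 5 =0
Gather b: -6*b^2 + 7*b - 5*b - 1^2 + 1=-6*b^2 + 2*b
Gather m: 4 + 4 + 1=9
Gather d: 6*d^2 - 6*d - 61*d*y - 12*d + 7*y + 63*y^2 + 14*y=6*d^2 + d*(-61*y - 18) + 63*y^2 + 21*y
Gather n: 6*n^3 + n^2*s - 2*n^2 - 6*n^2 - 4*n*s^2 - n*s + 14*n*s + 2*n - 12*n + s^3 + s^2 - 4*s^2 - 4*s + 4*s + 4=6*n^3 + n^2*(s - 8) + n*(-4*s^2 + 13*s - 10) + s^3 - 3*s^2 + 4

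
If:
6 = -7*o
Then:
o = -6/7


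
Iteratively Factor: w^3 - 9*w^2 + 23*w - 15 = (w - 1)*(w^2 - 8*w + 15) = (w - 5)*(w - 1)*(w - 3)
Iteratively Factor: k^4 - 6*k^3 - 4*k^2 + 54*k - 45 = (k - 3)*(k^3 - 3*k^2 - 13*k + 15) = (k - 3)*(k - 1)*(k^2 - 2*k - 15) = (k - 3)*(k - 1)*(k + 3)*(k - 5)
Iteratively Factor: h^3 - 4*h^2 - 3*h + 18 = (h + 2)*(h^2 - 6*h + 9) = (h - 3)*(h + 2)*(h - 3)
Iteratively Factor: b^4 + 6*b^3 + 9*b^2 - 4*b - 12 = (b + 2)*(b^3 + 4*b^2 + b - 6) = (b - 1)*(b + 2)*(b^2 + 5*b + 6) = (b - 1)*(b + 2)^2*(b + 3)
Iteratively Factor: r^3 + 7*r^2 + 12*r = (r)*(r^2 + 7*r + 12) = r*(r + 3)*(r + 4)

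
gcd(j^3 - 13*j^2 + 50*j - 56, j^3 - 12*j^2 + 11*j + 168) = j - 7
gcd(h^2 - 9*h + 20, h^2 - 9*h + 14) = 1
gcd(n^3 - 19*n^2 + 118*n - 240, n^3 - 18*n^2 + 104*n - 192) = n^2 - 14*n + 48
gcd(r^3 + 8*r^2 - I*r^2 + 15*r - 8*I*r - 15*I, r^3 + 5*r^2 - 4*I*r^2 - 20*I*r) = r + 5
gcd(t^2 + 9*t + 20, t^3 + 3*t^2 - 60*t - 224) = t + 4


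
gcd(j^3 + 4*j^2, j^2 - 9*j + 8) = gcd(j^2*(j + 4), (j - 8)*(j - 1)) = 1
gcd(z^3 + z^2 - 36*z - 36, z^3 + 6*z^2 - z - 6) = z^2 + 7*z + 6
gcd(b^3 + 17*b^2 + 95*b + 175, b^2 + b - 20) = b + 5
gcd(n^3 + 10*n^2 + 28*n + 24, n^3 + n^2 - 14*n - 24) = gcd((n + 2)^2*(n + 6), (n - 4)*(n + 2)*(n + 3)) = n + 2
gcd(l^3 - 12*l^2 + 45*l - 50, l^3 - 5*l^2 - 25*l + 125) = l^2 - 10*l + 25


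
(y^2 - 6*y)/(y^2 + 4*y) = (y - 6)/(y + 4)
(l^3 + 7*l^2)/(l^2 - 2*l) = l*(l + 7)/(l - 2)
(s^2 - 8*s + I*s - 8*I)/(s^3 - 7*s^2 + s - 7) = (s - 8)/(s^2 - s*(7 + I) + 7*I)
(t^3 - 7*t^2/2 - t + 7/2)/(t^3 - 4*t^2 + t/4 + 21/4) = 2*(t - 1)/(2*t - 3)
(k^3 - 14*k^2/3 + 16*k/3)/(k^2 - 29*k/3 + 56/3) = k*(k - 2)/(k - 7)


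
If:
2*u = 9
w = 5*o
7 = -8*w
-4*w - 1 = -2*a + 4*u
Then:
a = 31/4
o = -7/40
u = 9/2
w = -7/8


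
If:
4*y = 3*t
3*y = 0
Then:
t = 0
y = 0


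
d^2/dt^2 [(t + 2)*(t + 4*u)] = 2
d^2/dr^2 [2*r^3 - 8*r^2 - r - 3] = 12*r - 16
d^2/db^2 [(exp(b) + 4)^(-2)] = 4*(exp(b) - 2)*exp(b)/(exp(b) + 4)^4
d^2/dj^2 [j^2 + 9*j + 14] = 2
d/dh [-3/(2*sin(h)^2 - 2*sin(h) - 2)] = 3*(2*sin(h) - 1)*cos(h)/(2*(sin(h) + cos(h)^2)^2)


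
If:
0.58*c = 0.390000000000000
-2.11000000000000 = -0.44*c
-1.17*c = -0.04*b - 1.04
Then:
No Solution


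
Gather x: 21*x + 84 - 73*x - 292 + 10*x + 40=-42*x - 168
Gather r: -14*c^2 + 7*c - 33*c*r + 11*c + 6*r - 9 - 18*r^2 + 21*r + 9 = -14*c^2 + 18*c - 18*r^2 + r*(27 - 33*c)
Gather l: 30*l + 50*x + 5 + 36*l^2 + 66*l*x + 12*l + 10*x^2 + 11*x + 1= 36*l^2 + l*(66*x + 42) + 10*x^2 + 61*x + 6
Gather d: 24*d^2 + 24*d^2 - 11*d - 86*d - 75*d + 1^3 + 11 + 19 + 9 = 48*d^2 - 172*d + 40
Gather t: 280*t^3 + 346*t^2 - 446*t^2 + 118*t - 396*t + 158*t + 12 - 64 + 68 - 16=280*t^3 - 100*t^2 - 120*t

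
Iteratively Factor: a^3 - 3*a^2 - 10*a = (a + 2)*(a^2 - 5*a) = a*(a + 2)*(a - 5)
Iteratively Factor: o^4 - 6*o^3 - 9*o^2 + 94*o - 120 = (o - 5)*(o^3 - o^2 - 14*o + 24) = (o - 5)*(o - 2)*(o^2 + o - 12) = (o - 5)*(o - 3)*(o - 2)*(o + 4)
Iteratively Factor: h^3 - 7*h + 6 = (h - 1)*(h^2 + h - 6) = (h - 2)*(h - 1)*(h + 3)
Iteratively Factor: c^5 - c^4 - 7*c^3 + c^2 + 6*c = (c - 1)*(c^4 - 7*c^2 - 6*c) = (c - 3)*(c - 1)*(c^3 + 3*c^2 + 2*c) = c*(c - 3)*(c - 1)*(c^2 + 3*c + 2) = c*(c - 3)*(c - 1)*(c + 2)*(c + 1)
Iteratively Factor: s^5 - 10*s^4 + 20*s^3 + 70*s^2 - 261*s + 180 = (s - 5)*(s^4 - 5*s^3 - 5*s^2 + 45*s - 36) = (s - 5)*(s - 3)*(s^3 - 2*s^2 - 11*s + 12) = (s - 5)*(s - 3)*(s + 3)*(s^2 - 5*s + 4) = (s - 5)*(s - 3)*(s - 1)*(s + 3)*(s - 4)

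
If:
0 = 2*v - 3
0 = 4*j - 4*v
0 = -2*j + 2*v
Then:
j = 3/2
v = 3/2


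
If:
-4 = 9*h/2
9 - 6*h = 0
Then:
No Solution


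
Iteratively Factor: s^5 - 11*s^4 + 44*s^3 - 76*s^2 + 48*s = (s - 2)*(s^4 - 9*s^3 + 26*s^2 - 24*s) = (s - 4)*(s - 2)*(s^3 - 5*s^2 + 6*s) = (s - 4)*(s - 2)^2*(s^2 - 3*s) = (s - 4)*(s - 3)*(s - 2)^2*(s)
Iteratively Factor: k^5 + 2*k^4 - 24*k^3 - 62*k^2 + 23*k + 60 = (k + 1)*(k^4 + k^3 - 25*k^2 - 37*k + 60) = (k - 1)*(k + 1)*(k^3 + 2*k^2 - 23*k - 60) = (k - 5)*(k - 1)*(k + 1)*(k^2 + 7*k + 12) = (k - 5)*(k - 1)*(k + 1)*(k + 3)*(k + 4)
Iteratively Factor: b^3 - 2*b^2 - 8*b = (b - 4)*(b^2 + 2*b) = b*(b - 4)*(b + 2)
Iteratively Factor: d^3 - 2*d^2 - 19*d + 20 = (d + 4)*(d^2 - 6*d + 5) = (d - 1)*(d + 4)*(d - 5)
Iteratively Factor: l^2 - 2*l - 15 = (l + 3)*(l - 5)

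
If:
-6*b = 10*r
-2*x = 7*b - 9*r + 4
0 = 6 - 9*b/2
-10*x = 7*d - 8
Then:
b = 4/3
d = 332/21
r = -4/5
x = -154/15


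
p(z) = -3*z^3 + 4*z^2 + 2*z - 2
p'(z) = -9*z^2 + 8*z + 2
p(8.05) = -1291.67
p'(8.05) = -516.82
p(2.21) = -10.43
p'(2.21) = -24.28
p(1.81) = -3.06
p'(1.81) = -13.00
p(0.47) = -0.49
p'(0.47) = 3.77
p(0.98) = 0.98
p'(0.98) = 1.20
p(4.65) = -207.84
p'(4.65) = -155.40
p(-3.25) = 136.73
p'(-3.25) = -119.06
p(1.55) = -0.46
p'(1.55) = -7.22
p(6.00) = -494.00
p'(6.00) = -274.00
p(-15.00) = 10993.00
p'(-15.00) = -2143.00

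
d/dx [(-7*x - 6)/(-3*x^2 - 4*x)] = 3*(-7*x^2 - 12*x - 8)/(x^2*(9*x^2 + 24*x + 16))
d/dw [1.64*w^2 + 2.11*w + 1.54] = 3.28*w + 2.11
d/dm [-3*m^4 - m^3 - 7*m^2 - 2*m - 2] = -12*m^3 - 3*m^2 - 14*m - 2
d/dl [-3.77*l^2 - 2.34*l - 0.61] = -7.54*l - 2.34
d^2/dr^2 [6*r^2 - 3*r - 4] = 12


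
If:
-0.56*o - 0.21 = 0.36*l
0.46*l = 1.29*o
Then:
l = -0.38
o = -0.13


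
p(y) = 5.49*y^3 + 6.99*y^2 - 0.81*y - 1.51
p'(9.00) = 1459.08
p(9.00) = 4559.60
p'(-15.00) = 3495.24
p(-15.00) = -16945.36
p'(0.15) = 1.66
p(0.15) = -1.46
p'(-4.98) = 338.03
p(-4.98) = -502.17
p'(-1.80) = 27.39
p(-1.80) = -9.42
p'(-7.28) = 770.30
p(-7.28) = -1743.35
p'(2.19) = 108.80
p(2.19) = 87.90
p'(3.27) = 221.02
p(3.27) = 262.55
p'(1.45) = 54.09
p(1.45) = 28.75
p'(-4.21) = 232.25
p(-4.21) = -283.86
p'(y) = 16.47*y^2 + 13.98*y - 0.81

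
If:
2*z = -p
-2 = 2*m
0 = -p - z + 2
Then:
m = -1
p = 4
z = -2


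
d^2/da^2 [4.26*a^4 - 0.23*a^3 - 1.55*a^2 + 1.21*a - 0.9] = 51.12*a^2 - 1.38*a - 3.1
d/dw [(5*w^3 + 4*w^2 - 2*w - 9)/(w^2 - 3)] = (5*w^4 - 43*w^2 - 6*w + 6)/(w^4 - 6*w^2 + 9)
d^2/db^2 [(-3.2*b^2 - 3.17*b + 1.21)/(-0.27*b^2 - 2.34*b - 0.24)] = (2.22044604925031e-16*b^4 - 3.581334*b^3 - 1.773414*b^2 - 5.81936399999999*b - 16.28604)/(0.019683*b^6 + 0.511758*b^5 + 4.487724*b^4 + 13.722696*b^3 + 3.989088*b^2 + 0.404352*b + 0.013824)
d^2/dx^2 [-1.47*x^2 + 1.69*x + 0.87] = -2.94000000000000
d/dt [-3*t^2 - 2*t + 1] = -6*t - 2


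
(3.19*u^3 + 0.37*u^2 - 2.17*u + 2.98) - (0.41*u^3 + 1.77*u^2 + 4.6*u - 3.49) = 2.78*u^3 - 1.4*u^2 - 6.77*u + 6.47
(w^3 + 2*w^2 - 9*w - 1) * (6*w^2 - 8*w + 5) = 6*w^5 + 4*w^4 - 65*w^3 + 76*w^2 - 37*w - 5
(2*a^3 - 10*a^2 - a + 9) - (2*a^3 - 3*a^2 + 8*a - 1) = -7*a^2 - 9*a + 10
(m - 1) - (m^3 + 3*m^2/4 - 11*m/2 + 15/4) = -m^3 - 3*m^2/4 + 13*m/2 - 19/4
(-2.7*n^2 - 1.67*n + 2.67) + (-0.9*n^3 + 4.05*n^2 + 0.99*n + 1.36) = -0.9*n^3 + 1.35*n^2 - 0.68*n + 4.03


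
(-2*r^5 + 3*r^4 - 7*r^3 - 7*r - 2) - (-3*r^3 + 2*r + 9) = -2*r^5 + 3*r^4 - 4*r^3 - 9*r - 11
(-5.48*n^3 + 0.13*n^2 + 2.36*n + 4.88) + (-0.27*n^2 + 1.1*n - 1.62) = -5.48*n^3 - 0.14*n^2 + 3.46*n + 3.26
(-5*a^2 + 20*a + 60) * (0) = 0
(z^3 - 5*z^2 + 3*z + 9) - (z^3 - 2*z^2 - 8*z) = -3*z^2 + 11*z + 9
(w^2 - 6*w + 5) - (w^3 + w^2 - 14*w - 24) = -w^3 + 8*w + 29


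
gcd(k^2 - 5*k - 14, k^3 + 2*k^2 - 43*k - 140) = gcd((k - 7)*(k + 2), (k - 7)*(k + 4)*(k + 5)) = k - 7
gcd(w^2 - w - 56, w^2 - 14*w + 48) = w - 8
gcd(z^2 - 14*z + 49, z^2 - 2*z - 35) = z - 7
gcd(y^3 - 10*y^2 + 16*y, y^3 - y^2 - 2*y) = y^2 - 2*y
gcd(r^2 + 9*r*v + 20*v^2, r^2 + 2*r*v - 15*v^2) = r + 5*v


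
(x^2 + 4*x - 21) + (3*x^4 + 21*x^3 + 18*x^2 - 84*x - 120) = 3*x^4 + 21*x^3 + 19*x^2 - 80*x - 141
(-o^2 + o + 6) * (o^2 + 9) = -o^4 + o^3 - 3*o^2 + 9*o + 54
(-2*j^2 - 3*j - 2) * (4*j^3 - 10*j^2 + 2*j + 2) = -8*j^5 + 8*j^4 + 18*j^3 + 10*j^2 - 10*j - 4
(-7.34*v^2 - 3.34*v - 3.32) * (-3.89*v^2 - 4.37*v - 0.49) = 28.5526*v^4 + 45.0684*v^3 + 31.1072*v^2 + 16.145*v + 1.6268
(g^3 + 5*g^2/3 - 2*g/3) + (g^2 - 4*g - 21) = g^3 + 8*g^2/3 - 14*g/3 - 21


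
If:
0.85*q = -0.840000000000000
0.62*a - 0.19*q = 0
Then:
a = -0.30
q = -0.99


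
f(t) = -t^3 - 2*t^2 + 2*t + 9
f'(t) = -3*t^2 - 4*t + 2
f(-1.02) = 5.94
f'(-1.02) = 2.96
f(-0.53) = 7.53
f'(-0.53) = 3.28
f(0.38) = 9.42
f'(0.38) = 0.05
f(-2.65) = 8.26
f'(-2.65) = -8.47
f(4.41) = -106.84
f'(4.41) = -73.98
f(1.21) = 6.72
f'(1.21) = -7.23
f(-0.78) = 6.70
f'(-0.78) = 3.29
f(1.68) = 1.97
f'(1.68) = -13.19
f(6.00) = -267.00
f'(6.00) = -130.00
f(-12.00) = 1425.00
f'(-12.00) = -382.00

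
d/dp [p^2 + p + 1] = 2*p + 1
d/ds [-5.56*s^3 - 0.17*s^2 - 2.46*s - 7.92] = -16.68*s^2 - 0.34*s - 2.46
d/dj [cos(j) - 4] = -sin(j)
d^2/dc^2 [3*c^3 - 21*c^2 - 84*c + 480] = 18*c - 42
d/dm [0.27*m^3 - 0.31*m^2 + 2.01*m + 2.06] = 0.81*m^2 - 0.62*m + 2.01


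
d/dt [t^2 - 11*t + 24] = 2*t - 11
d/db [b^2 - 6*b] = 2*b - 6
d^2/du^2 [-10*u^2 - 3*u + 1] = -20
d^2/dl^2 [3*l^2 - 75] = 6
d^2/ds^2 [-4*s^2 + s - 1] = -8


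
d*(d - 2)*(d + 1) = d^3 - d^2 - 2*d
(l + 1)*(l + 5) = l^2 + 6*l + 5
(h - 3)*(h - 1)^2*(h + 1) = h^4 - 4*h^3 + 2*h^2 + 4*h - 3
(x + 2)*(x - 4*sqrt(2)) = x^2 - 4*sqrt(2)*x + 2*x - 8*sqrt(2)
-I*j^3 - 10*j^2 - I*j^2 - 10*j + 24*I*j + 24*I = (j - 6*I)*(j - 4*I)*(-I*j - I)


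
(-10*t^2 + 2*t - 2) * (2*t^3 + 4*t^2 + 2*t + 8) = -20*t^5 - 36*t^4 - 16*t^3 - 84*t^2 + 12*t - 16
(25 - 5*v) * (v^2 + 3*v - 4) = -5*v^3 + 10*v^2 + 95*v - 100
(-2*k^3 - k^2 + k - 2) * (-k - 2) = 2*k^4 + 5*k^3 + k^2 + 4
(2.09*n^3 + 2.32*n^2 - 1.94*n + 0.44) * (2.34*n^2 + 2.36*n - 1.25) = 4.8906*n^5 + 10.3612*n^4 - 1.6769*n^3 - 6.4488*n^2 + 3.4634*n - 0.55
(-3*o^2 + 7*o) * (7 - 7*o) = 21*o^3 - 70*o^2 + 49*o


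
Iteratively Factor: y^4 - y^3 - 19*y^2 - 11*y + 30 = (y + 3)*(y^3 - 4*y^2 - 7*y + 10) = (y - 1)*(y + 3)*(y^2 - 3*y - 10) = (y - 5)*(y - 1)*(y + 3)*(y + 2)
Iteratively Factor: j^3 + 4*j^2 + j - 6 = (j + 2)*(j^2 + 2*j - 3) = (j + 2)*(j + 3)*(j - 1)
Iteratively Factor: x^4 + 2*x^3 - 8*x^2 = (x - 2)*(x^3 + 4*x^2) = (x - 2)*(x + 4)*(x^2) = x*(x - 2)*(x + 4)*(x)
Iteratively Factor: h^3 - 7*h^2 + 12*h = (h)*(h^2 - 7*h + 12) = h*(h - 4)*(h - 3)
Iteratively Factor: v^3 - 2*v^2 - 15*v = (v)*(v^2 - 2*v - 15) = v*(v - 5)*(v + 3)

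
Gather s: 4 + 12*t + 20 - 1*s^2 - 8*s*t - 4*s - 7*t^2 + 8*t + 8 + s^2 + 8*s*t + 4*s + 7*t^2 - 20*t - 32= 0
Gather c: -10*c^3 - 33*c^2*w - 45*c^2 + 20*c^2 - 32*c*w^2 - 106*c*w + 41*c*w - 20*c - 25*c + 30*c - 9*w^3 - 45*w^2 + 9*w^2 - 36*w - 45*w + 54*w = -10*c^3 + c^2*(-33*w - 25) + c*(-32*w^2 - 65*w - 15) - 9*w^3 - 36*w^2 - 27*w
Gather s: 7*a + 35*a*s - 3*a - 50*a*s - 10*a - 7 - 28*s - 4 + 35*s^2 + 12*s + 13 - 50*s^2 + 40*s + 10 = -6*a - 15*s^2 + s*(24 - 15*a) + 12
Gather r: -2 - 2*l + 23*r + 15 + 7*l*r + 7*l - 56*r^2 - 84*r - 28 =5*l - 56*r^2 + r*(7*l - 61) - 15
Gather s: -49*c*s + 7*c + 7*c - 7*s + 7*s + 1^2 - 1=-49*c*s + 14*c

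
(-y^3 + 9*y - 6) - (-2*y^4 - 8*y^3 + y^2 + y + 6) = 2*y^4 + 7*y^3 - y^2 + 8*y - 12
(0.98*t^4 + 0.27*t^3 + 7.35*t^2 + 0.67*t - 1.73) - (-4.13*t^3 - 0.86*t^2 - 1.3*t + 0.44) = 0.98*t^4 + 4.4*t^3 + 8.21*t^2 + 1.97*t - 2.17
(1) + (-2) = -1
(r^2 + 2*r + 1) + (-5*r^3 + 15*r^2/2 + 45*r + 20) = -5*r^3 + 17*r^2/2 + 47*r + 21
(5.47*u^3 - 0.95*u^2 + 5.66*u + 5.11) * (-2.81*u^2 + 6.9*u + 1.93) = -15.3707*u^5 + 40.4125*u^4 - 11.9025*u^3 + 22.8614*u^2 + 46.1828*u + 9.8623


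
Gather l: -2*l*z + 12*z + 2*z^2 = -2*l*z + 2*z^2 + 12*z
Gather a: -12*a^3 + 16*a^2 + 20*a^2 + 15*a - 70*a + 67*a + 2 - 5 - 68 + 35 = -12*a^3 + 36*a^2 + 12*a - 36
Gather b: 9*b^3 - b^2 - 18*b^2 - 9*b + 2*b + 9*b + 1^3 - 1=9*b^3 - 19*b^2 + 2*b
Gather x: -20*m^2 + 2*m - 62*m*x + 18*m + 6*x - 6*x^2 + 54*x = -20*m^2 + 20*m - 6*x^2 + x*(60 - 62*m)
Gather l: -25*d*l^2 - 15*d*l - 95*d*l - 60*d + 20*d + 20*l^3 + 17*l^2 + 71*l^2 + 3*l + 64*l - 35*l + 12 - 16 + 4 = -40*d + 20*l^3 + l^2*(88 - 25*d) + l*(32 - 110*d)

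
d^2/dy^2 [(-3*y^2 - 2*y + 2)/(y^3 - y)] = (-6*y^6 - 12*y^5 + 6*y^4 - 4*y^3 - 12*y^2 + 4)/(y^9 - 3*y^7 + 3*y^5 - y^3)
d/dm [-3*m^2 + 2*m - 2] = 2 - 6*m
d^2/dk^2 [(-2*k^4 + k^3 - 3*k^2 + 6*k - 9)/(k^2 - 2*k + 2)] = 2*(-2*k^6 + 12*k^5 - 36*k^4 + 66*k^3 - 69*k^2 + 30*k - 6)/(k^6 - 6*k^5 + 18*k^4 - 32*k^3 + 36*k^2 - 24*k + 8)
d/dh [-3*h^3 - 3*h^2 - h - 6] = -9*h^2 - 6*h - 1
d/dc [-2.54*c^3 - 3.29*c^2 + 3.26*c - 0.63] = -7.62*c^2 - 6.58*c + 3.26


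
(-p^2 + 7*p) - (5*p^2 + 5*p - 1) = -6*p^2 + 2*p + 1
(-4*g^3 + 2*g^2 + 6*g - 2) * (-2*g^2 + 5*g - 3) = 8*g^5 - 24*g^4 + 10*g^3 + 28*g^2 - 28*g + 6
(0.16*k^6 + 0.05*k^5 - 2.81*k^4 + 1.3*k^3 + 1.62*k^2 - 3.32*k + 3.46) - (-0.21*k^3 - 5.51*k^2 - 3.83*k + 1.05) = 0.16*k^6 + 0.05*k^5 - 2.81*k^4 + 1.51*k^3 + 7.13*k^2 + 0.51*k + 2.41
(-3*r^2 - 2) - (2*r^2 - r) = -5*r^2 + r - 2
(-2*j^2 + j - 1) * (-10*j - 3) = 20*j^3 - 4*j^2 + 7*j + 3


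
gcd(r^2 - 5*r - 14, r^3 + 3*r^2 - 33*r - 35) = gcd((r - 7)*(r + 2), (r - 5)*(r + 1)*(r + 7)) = 1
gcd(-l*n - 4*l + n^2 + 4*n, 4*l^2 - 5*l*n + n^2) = l - n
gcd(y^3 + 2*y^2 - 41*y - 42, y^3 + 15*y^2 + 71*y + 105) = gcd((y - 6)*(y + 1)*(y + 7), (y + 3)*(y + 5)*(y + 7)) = y + 7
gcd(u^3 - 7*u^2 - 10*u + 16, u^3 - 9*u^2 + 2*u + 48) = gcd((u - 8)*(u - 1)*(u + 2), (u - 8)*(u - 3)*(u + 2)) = u^2 - 6*u - 16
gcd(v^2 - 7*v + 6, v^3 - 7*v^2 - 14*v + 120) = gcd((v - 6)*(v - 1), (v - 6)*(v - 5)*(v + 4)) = v - 6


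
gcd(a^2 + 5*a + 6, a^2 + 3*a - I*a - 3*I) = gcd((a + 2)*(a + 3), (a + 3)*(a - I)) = a + 3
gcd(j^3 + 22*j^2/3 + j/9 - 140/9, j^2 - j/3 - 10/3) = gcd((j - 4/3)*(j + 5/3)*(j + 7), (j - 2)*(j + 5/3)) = j + 5/3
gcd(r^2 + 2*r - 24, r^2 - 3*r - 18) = 1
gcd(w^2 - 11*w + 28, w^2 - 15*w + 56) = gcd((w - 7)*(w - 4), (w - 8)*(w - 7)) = w - 7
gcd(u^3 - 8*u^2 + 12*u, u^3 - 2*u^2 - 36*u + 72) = u^2 - 8*u + 12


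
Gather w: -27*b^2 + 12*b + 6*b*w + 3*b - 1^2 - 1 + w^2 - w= -27*b^2 + 15*b + w^2 + w*(6*b - 1) - 2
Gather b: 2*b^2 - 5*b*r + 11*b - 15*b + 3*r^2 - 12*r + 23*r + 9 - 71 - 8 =2*b^2 + b*(-5*r - 4) + 3*r^2 + 11*r - 70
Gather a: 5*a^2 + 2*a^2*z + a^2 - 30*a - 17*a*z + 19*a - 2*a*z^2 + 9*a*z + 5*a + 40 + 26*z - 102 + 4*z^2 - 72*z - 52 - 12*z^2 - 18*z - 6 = a^2*(2*z + 6) + a*(-2*z^2 - 8*z - 6) - 8*z^2 - 64*z - 120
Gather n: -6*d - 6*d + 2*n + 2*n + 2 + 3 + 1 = -12*d + 4*n + 6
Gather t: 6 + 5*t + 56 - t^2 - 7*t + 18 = -t^2 - 2*t + 80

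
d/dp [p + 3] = 1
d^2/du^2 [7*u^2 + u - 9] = 14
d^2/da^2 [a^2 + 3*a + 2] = 2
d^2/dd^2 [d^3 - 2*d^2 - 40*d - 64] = 6*d - 4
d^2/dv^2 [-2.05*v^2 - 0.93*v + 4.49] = -4.10000000000000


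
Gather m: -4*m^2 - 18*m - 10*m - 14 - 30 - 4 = -4*m^2 - 28*m - 48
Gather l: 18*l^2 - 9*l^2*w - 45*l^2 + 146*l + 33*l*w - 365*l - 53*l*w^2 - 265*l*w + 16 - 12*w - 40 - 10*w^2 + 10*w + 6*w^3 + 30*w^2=l^2*(-9*w - 27) + l*(-53*w^2 - 232*w - 219) + 6*w^3 + 20*w^2 - 2*w - 24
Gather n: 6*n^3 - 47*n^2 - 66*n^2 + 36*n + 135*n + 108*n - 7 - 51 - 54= 6*n^3 - 113*n^2 + 279*n - 112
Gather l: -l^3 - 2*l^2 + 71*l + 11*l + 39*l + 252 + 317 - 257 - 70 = -l^3 - 2*l^2 + 121*l + 242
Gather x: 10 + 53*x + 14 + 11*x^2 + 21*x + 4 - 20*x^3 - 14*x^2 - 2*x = -20*x^3 - 3*x^2 + 72*x + 28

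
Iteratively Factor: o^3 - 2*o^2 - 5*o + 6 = (o + 2)*(o^2 - 4*o + 3) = (o - 1)*(o + 2)*(o - 3)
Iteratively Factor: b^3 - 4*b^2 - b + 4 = (b + 1)*(b^2 - 5*b + 4) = (b - 1)*(b + 1)*(b - 4)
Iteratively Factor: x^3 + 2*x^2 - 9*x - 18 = (x - 3)*(x^2 + 5*x + 6) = (x - 3)*(x + 2)*(x + 3)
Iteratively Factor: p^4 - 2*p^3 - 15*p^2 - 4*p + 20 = (p - 1)*(p^3 - p^2 - 16*p - 20) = (p - 1)*(p + 2)*(p^2 - 3*p - 10) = (p - 5)*(p - 1)*(p + 2)*(p + 2)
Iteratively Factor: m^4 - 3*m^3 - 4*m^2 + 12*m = (m - 3)*(m^3 - 4*m) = (m - 3)*(m + 2)*(m^2 - 2*m) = m*(m - 3)*(m + 2)*(m - 2)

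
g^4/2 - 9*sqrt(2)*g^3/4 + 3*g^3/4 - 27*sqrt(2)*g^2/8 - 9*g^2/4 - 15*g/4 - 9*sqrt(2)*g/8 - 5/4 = (g/2 + 1/2)*(g + 1/2)*(g - 5*sqrt(2))*(g + sqrt(2)/2)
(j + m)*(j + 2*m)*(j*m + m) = j^3*m + 3*j^2*m^2 + j^2*m + 2*j*m^3 + 3*j*m^2 + 2*m^3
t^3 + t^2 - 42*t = t*(t - 6)*(t + 7)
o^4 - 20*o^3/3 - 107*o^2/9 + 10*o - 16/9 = (o - 8)*(o - 1/3)^2*(o + 2)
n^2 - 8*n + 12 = (n - 6)*(n - 2)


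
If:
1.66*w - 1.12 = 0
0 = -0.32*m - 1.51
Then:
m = -4.72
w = 0.67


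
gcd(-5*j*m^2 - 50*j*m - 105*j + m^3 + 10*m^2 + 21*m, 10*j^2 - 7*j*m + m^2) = 5*j - m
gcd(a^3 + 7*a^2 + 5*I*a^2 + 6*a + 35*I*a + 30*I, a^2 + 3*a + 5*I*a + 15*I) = a + 5*I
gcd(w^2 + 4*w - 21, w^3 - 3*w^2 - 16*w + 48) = w - 3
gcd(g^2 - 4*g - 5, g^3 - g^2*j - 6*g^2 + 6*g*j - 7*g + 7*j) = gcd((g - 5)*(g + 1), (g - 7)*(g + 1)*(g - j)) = g + 1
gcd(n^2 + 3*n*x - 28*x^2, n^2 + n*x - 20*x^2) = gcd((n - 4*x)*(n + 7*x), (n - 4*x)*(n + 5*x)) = -n + 4*x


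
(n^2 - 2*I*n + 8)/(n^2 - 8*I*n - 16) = (n + 2*I)/(n - 4*I)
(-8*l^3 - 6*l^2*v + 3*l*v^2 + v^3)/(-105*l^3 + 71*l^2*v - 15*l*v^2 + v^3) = (8*l^3 + 6*l^2*v - 3*l*v^2 - v^3)/(105*l^3 - 71*l^2*v + 15*l*v^2 - v^3)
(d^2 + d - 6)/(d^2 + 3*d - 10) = (d + 3)/(d + 5)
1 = 1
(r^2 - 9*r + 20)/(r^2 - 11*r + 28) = (r - 5)/(r - 7)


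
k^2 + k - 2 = (k - 1)*(k + 2)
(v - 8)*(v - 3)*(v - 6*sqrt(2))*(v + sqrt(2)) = v^4 - 11*v^3 - 5*sqrt(2)*v^3 + 12*v^2 + 55*sqrt(2)*v^2 - 120*sqrt(2)*v + 132*v - 288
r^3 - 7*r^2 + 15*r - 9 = (r - 3)^2*(r - 1)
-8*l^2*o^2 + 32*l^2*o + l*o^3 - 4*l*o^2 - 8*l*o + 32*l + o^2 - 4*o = (-8*l + o)*(o - 4)*(l*o + 1)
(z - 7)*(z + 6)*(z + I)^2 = z^4 - z^3 + 2*I*z^3 - 43*z^2 - 2*I*z^2 + z - 84*I*z + 42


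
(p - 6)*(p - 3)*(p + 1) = p^3 - 8*p^2 + 9*p + 18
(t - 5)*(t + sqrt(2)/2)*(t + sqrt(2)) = t^3 - 5*t^2 + 3*sqrt(2)*t^2/2 - 15*sqrt(2)*t/2 + t - 5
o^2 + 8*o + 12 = (o + 2)*(o + 6)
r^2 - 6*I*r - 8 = (r - 4*I)*(r - 2*I)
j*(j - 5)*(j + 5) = j^3 - 25*j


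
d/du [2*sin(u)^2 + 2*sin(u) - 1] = 2*sin(2*u) + 2*cos(u)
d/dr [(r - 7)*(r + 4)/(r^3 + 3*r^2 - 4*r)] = (-r^2 + 14*r - 7)/(r^2*(r^2 - 2*r + 1))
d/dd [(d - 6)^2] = 2*d - 12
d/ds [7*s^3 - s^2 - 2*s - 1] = 21*s^2 - 2*s - 2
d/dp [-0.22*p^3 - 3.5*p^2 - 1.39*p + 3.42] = -0.66*p^2 - 7.0*p - 1.39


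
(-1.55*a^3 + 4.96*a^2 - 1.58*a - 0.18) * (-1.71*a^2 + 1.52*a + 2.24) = 2.6505*a^5 - 10.8376*a^4 + 6.769*a^3 + 9.0166*a^2 - 3.8128*a - 0.4032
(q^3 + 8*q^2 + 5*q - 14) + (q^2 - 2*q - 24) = q^3 + 9*q^2 + 3*q - 38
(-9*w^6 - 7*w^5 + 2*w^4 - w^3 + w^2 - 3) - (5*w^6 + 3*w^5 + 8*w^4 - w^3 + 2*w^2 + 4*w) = -14*w^6 - 10*w^5 - 6*w^4 - w^2 - 4*w - 3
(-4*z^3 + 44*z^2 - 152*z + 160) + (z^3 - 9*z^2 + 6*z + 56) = -3*z^3 + 35*z^2 - 146*z + 216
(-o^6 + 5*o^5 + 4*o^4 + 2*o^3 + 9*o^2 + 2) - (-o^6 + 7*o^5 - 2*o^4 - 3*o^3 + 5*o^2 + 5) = -2*o^5 + 6*o^4 + 5*o^3 + 4*o^2 - 3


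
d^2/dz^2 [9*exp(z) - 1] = 9*exp(z)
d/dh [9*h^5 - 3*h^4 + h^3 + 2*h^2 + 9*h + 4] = 45*h^4 - 12*h^3 + 3*h^2 + 4*h + 9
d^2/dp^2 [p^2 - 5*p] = 2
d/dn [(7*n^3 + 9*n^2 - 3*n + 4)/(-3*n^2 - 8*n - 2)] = (-21*n^4 - 112*n^3 - 123*n^2 - 12*n + 38)/(9*n^4 + 48*n^3 + 76*n^2 + 32*n + 4)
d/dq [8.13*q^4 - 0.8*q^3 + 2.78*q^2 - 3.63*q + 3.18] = 32.52*q^3 - 2.4*q^2 + 5.56*q - 3.63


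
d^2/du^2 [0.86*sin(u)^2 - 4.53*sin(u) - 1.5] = 4.53*sin(u) + 1.72*cos(2*u)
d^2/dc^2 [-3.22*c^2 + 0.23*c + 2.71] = -6.44000000000000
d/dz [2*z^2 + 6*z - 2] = 4*z + 6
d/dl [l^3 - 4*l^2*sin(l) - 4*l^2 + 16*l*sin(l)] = -4*l^2*cos(l) + 3*l^2 - 8*l*sin(l) + 16*l*cos(l) - 8*l + 16*sin(l)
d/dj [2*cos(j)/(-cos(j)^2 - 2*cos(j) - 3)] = 2*(sin(j)^2 + 2)*sin(j)/(cos(j)^2 + 2*cos(j) + 3)^2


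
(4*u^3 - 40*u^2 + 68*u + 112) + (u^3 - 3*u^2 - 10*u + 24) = 5*u^3 - 43*u^2 + 58*u + 136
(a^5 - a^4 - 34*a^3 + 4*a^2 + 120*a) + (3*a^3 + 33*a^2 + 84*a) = a^5 - a^4 - 31*a^3 + 37*a^2 + 204*a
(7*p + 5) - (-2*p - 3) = 9*p + 8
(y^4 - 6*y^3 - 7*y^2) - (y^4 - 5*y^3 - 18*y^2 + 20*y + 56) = -y^3 + 11*y^2 - 20*y - 56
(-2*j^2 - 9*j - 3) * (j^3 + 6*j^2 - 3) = -2*j^5 - 21*j^4 - 57*j^3 - 12*j^2 + 27*j + 9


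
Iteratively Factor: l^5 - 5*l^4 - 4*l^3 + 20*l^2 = (l - 5)*(l^4 - 4*l^2) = (l - 5)*(l - 2)*(l^3 + 2*l^2) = l*(l - 5)*(l - 2)*(l^2 + 2*l) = l*(l - 5)*(l - 2)*(l + 2)*(l)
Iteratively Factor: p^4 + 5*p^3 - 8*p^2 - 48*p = (p + 4)*(p^3 + p^2 - 12*p) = (p + 4)^2*(p^2 - 3*p) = (p - 3)*(p + 4)^2*(p)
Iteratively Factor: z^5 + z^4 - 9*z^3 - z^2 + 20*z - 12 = (z + 3)*(z^4 - 2*z^3 - 3*z^2 + 8*z - 4) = (z - 1)*(z + 3)*(z^3 - z^2 - 4*z + 4) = (z - 2)*(z - 1)*(z + 3)*(z^2 + z - 2) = (z - 2)*(z - 1)*(z + 2)*(z + 3)*(z - 1)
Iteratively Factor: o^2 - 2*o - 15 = (o + 3)*(o - 5)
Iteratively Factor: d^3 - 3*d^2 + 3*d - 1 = (d - 1)*(d^2 - 2*d + 1) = (d - 1)^2*(d - 1)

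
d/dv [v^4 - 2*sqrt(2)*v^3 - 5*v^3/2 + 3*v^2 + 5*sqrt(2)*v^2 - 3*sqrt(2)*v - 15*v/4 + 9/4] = 4*v^3 - 6*sqrt(2)*v^2 - 15*v^2/2 + 6*v + 10*sqrt(2)*v - 3*sqrt(2) - 15/4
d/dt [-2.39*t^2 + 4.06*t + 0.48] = 4.06 - 4.78*t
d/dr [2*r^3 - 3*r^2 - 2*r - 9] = 6*r^2 - 6*r - 2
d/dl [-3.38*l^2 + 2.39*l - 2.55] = 2.39 - 6.76*l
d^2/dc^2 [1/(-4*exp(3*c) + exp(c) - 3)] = (-2*(12*exp(2*c) - 1)^2*exp(c) + (36*exp(2*c) - 1)*(4*exp(3*c) - exp(c) + 3))*exp(c)/(4*exp(3*c) - exp(c) + 3)^3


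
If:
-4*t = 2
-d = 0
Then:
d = 0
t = -1/2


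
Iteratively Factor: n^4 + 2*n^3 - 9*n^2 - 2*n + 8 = (n - 1)*(n^3 + 3*n^2 - 6*n - 8) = (n - 1)*(n + 4)*(n^2 - n - 2) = (n - 2)*(n - 1)*(n + 4)*(n + 1)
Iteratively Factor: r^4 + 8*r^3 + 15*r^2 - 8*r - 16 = (r + 1)*(r^3 + 7*r^2 + 8*r - 16) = (r - 1)*(r + 1)*(r^2 + 8*r + 16) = (r - 1)*(r + 1)*(r + 4)*(r + 4)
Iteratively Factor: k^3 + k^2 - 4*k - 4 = (k - 2)*(k^2 + 3*k + 2) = (k - 2)*(k + 2)*(k + 1)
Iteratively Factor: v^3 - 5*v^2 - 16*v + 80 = (v - 5)*(v^2 - 16) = (v - 5)*(v + 4)*(v - 4)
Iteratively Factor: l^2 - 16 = (l - 4)*(l + 4)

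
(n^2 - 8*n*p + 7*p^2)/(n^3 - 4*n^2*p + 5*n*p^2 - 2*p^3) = (n - 7*p)/(n^2 - 3*n*p + 2*p^2)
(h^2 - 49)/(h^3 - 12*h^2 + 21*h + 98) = (h + 7)/(h^2 - 5*h - 14)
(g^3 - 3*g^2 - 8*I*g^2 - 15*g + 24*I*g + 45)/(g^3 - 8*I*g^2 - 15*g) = (g - 3)/g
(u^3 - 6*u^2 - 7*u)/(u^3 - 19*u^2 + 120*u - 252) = u*(u + 1)/(u^2 - 12*u + 36)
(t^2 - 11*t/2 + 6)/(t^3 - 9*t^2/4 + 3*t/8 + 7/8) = 4*(2*t^2 - 11*t + 12)/(8*t^3 - 18*t^2 + 3*t + 7)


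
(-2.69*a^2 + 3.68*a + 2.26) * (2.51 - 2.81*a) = 7.5589*a^3 - 17.0927*a^2 + 2.8862*a + 5.6726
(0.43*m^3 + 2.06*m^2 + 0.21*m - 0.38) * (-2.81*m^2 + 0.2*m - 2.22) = -1.2083*m^5 - 5.7026*m^4 - 1.1327*m^3 - 3.4634*m^2 - 0.5422*m + 0.8436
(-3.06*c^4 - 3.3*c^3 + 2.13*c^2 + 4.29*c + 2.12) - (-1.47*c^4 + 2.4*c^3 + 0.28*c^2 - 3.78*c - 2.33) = -1.59*c^4 - 5.7*c^3 + 1.85*c^2 + 8.07*c + 4.45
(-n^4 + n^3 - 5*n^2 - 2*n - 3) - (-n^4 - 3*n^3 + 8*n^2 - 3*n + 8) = 4*n^3 - 13*n^2 + n - 11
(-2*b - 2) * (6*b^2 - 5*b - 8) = -12*b^3 - 2*b^2 + 26*b + 16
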